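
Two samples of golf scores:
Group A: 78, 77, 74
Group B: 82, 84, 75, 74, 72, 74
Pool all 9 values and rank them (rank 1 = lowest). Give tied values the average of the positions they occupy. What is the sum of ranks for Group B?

29

Sorted (ascending): 72, 74, 74, 74, 75, 77, 78, 82, 84
The 3 values of 74 occupy positions 2–4 → average rank 3.
Group B values → pooled ranks: 82→8, 84→9, 75→5, 74→3, 72→1, 74→3
Rank sum = 8 + 9 + 5 + 3 + 1 + 3 = 29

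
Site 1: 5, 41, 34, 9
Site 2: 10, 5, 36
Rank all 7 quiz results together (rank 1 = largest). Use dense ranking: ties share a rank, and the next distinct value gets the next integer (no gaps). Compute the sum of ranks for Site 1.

Sorted (descending): 41, 36, 34, 10, 9, 5, 5
The 2 values of 5 share dense rank 6.
Remaining distinct values take the next consecutive integers.
Site 1 values → pooled ranks: 5→6, 41→1, 34→3, 9→5
Rank sum = 6 + 1 + 3 + 5 = 15

15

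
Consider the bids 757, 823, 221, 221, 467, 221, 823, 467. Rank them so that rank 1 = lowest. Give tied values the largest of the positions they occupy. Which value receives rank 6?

Sorted (ascending): 221, 221, 221, 467, 467, 757, 823, 823
The 3 values of 221 occupy positions 1–3 → each gets rank 3.
The 2 values of 467 occupy positions 4–5 → each gets rank 5.
The 2 values of 823 occupy positions 7–8 → each gets rank 8.
Rank 6 → value 757.

757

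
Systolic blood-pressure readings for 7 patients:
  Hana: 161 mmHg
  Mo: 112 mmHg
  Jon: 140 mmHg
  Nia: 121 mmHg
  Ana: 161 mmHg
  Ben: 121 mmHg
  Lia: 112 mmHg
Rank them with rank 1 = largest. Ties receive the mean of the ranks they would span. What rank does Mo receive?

Sorted (descending): 161, 161, 140, 121, 121, 112, 112
The 2 values of 161 occupy positions 1–2 → average rank (1+2)/2 = 1.5.
The 2 values of 121 occupy positions 4–5 → average rank (4+5)/2 = 4.5.
The 2 values of 112 occupy positions 6–7 → average rank (6+7)/2 = 6.5.
Mo has value 112 mmHg → rank 6.5.

6.5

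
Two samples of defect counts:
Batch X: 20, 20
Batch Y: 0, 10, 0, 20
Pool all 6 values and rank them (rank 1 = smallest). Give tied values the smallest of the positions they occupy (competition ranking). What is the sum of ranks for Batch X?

Sorted (ascending): 0, 0, 10, 20, 20, 20
The 2 values of 0 occupy positions 1–2 → each gets rank 1.
The 3 values of 20 occupy positions 4–6 → each gets rank 4.
Batch X values → pooled ranks: 20→4, 20→4
Rank sum = 4 + 4 = 8

8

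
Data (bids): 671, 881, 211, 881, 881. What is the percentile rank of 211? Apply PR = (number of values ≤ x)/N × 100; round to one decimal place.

20.0

N = 5.
Strictly below 211: 0. Equal to 211: 1.
PR = 1/5 × 100 = 20.0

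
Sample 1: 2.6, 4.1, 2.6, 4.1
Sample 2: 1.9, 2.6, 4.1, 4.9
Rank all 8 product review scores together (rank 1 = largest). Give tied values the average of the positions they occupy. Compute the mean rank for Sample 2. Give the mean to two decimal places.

4.50

Sorted (descending): 4.9, 4.1, 4.1, 4.1, 2.6, 2.6, 2.6, 1.9
The 3 values of 4.1 occupy positions 2–4 → average rank 3.
The 3 values of 2.6 occupy positions 5–7 → average rank 6.
Sample 2 values → pooled ranks: 1.9→8, 2.6→6, 4.1→3, 4.9→1
Mean rank = (8 + 6 + 3 + 1) / 4 = 4.50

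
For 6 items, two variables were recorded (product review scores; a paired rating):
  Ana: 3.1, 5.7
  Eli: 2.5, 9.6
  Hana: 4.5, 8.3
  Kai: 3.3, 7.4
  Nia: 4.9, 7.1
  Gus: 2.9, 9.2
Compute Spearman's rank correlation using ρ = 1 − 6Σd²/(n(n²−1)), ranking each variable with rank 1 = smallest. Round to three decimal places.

-0.600

Ranks of variable 1: 3, 1, 5, 4, 6, 2
Ranks of variable 2: 1, 6, 4, 3, 2, 5
d = r₁ − r₂: 2, -5, 1, 1, 4, -3
d²: 4, 25, 1, 1, 16, 9; Σd² = 56
ρ = 1 − 6·56/(6·35) = 1 − 336/210 = -0.600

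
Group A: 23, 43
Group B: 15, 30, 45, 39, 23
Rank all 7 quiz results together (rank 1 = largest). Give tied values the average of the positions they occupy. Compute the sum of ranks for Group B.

Sorted (descending): 45, 43, 39, 30, 23, 23, 15
The 2 values of 23 occupy positions 5–6 → average rank (5+6)/2 = 5.5.
Group B values → pooled ranks: 15→7, 30→4, 45→1, 39→3, 23→5.5
Rank sum = 7 + 4 + 1 + 3 + 5.5 = 20.5

20.5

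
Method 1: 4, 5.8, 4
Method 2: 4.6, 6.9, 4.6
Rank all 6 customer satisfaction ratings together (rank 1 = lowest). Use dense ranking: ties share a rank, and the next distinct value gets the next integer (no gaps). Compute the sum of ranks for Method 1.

5

Sorted (ascending): 4, 4, 4.6, 4.6, 5.8, 6.9
The 2 values of 4 share dense rank 1.
The 2 values of 4.6 share dense rank 2.
Remaining distinct values take the next consecutive integers.
Method 1 values → pooled ranks: 4→1, 5.8→3, 4→1
Rank sum = 1 + 3 + 1 = 5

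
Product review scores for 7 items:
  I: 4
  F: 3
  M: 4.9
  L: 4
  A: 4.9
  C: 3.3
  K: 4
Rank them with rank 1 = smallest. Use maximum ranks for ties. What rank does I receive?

Sorted (ascending): 3, 3.3, 4, 4, 4, 4.9, 4.9
The 3 values of 4 occupy positions 3–5 → each gets rank 5.
The 2 values of 4.9 occupy positions 6–7 → each gets rank 7.
I has value 4 → rank 5.

5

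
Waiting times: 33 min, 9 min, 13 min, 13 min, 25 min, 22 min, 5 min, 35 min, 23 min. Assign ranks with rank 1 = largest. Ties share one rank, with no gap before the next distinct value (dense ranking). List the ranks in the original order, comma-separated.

Sorted (descending): 35, 33, 25, 23, 22, 13, 13, 9, 5
The 2 values of 13 share dense rank 6.
Remaining distinct values take the next consecutive integers.

2, 7, 6, 6, 3, 5, 8, 1, 4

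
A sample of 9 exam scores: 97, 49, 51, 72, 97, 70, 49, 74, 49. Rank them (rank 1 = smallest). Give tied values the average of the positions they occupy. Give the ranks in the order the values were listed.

Sorted (ascending): 49, 49, 49, 51, 70, 72, 74, 97, 97
The 3 values of 49 occupy positions 1–3 → average rank 2.
The 2 values of 97 occupy positions 8–9 → average rank (8+9)/2 = 8.5.

8.5, 2, 4, 6, 8.5, 5, 2, 7, 2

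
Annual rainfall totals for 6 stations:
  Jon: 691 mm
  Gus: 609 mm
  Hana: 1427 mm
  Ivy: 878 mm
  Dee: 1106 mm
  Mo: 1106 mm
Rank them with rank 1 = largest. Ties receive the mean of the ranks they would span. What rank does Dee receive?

2.5

Sorted (descending): 1427, 1106, 1106, 878, 691, 609
The 2 values of 1106 occupy positions 2–3 → average rank (2+3)/2 = 2.5.
Dee has value 1106 mm → rank 2.5.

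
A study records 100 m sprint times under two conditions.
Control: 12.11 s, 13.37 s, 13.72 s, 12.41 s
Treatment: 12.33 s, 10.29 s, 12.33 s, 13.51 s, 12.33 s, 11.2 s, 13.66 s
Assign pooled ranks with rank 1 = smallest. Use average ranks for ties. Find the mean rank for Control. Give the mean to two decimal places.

Sorted (ascending): 10.29, 11.2, 12.11, 12.33, 12.33, 12.33, 12.41, 13.37, 13.51, 13.66, 13.72
The 3 values of 12.33 occupy positions 4–6 → average rank 5.
Control values → pooled ranks: 12.11→3, 13.37→8, 13.72→11, 12.41→7
Mean rank = (3 + 8 + 11 + 7) / 4 = 7.25

7.25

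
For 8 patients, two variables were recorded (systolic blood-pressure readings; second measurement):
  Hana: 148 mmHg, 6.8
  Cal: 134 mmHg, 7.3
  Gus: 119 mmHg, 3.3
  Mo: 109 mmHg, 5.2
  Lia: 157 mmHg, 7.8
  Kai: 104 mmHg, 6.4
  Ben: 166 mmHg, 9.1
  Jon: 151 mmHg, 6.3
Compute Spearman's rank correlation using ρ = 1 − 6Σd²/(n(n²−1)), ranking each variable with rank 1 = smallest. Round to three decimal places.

Ranks of variable 1: 5, 4, 3, 2, 7, 1, 8, 6
Ranks of variable 2: 5, 6, 1, 2, 7, 4, 8, 3
d = r₁ − r₂: 0, -2, 2, 0, 0, -3, 0, 3
d²: 0, 4, 4, 0, 0, 9, 0, 9; Σd² = 26
ρ = 1 − 6·26/(8·63) = 1 − 156/504 = 0.690

0.690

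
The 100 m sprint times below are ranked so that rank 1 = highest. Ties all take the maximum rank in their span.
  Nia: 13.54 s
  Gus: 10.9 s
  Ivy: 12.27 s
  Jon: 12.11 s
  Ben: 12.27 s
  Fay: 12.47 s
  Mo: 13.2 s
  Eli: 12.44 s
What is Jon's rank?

Sorted (descending): 13.54, 13.2, 12.47, 12.44, 12.27, 12.27, 12.11, 10.9
The 2 values of 12.27 occupy positions 5–6 → each gets rank 6.
Jon has value 12.11 s → rank 7.

7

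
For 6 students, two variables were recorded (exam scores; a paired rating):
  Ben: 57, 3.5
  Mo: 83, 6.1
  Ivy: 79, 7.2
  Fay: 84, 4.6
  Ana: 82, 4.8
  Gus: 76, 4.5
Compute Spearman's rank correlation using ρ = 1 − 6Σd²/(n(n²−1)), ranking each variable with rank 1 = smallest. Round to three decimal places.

Ranks of variable 1: 1, 5, 3, 6, 4, 2
Ranks of variable 2: 1, 5, 6, 3, 4, 2
d = r₁ − r₂: 0, 0, -3, 3, 0, 0
d²: 0, 0, 9, 9, 0, 0; Σd² = 18
ρ = 1 − 6·18/(6·35) = 1 − 108/210 = 0.486

0.486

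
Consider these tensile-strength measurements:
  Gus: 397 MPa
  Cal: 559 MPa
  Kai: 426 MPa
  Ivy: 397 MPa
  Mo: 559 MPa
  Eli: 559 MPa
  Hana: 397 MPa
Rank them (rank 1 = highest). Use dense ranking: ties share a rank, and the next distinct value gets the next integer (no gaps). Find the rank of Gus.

Sorted (descending): 559, 559, 559, 426, 397, 397, 397
The 3 values of 559 share dense rank 1.
The 3 values of 397 share dense rank 3.
Remaining distinct values take the next consecutive integers.
Gus has value 397 MPa → rank 3.

3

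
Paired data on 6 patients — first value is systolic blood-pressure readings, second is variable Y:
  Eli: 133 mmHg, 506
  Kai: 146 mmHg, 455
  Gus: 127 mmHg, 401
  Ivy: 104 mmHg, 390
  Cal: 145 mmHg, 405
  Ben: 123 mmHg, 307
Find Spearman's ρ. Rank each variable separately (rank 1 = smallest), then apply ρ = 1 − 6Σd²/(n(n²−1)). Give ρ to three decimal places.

Ranks of variable 1: 4, 6, 3, 1, 5, 2
Ranks of variable 2: 6, 5, 3, 2, 4, 1
d = r₁ − r₂: -2, 1, 0, -1, 1, 1
d²: 4, 1, 0, 1, 1, 1; Σd² = 8
ρ = 1 − 6·8/(6·35) = 1 − 48/210 = 0.771

0.771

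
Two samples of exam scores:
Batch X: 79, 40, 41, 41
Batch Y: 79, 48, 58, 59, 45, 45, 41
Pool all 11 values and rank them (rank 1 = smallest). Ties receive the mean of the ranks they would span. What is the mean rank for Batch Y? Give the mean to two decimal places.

Sorted (ascending): 40, 41, 41, 41, 45, 45, 48, 58, 59, 79, 79
The 3 values of 41 occupy positions 2–4 → average rank 3.
The 2 values of 45 occupy positions 5–6 → average rank (5+6)/2 = 5.5.
The 2 values of 79 occupy positions 10–11 → average rank (10+11)/2 = 10.5.
Batch Y values → pooled ranks: 79→10.5, 48→7, 58→8, 59→9, 45→5.5, 45→5.5, 41→3
Mean rank = (10.5 + 7 + 8 + 9 + 5.5 + 5.5 + 3) / 7 = 6.93

6.93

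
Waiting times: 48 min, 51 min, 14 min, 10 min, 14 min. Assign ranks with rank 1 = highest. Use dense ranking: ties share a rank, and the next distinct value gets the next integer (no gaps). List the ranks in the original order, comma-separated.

Sorted (descending): 51, 48, 14, 14, 10
The 2 values of 14 share dense rank 3.
Remaining distinct values take the next consecutive integers.

2, 1, 3, 4, 3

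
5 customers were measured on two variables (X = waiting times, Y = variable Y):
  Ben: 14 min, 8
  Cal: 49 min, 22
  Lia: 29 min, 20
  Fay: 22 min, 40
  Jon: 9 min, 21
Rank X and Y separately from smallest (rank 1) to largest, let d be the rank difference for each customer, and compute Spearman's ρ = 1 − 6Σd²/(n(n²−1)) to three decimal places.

0.300

Ranks of variable 1: 2, 5, 4, 3, 1
Ranks of variable 2: 1, 4, 2, 5, 3
d = r₁ − r₂: 1, 1, 2, -2, -2
d²: 1, 1, 4, 4, 4; Σd² = 14
ρ = 1 − 6·14/(5·24) = 1 − 84/120 = 0.300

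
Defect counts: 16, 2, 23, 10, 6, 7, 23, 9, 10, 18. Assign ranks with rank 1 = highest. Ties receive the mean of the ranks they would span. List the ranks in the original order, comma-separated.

Sorted (descending): 23, 23, 18, 16, 10, 10, 9, 7, 6, 2
The 2 values of 23 occupy positions 1–2 → average rank (1+2)/2 = 1.5.
The 2 values of 10 occupy positions 5–6 → average rank (5+6)/2 = 5.5.

4, 10, 1.5, 5.5, 9, 8, 1.5, 7, 5.5, 3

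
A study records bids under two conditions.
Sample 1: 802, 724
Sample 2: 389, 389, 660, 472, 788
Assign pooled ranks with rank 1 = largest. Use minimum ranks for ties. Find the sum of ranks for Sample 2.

23

Sorted (descending): 802, 788, 724, 660, 472, 389, 389
The 2 values of 389 occupy positions 6–7 → each gets rank 6.
Sample 2 values → pooled ranks: 389→6, 389→6, 660→4, 472→5, 788→2
Rank sum = 6 + 6 + 4 + 5 + 2 = 23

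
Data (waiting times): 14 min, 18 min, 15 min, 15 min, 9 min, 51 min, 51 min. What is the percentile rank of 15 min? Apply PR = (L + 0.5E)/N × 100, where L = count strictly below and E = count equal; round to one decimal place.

42.9

N = 7.
Strictly below 15: 2. Equal to 15: 2.
PR = (2 + 0.5·2)/7 × 100 = 42.9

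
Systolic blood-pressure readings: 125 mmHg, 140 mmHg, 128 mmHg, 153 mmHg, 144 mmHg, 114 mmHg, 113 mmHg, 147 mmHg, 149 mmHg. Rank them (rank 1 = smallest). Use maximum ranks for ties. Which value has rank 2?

Sorted (ascending): 113, 114, 125, 128, 140, 144, 147, 149, 153
No ties — each value takes its position as its rank.
Rank 2 → value 114.

114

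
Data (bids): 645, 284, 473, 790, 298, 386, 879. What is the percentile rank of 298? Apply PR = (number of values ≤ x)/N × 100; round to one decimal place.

28.6

N = 7.
Strictly below 298: 1. Equal to 298: 1.
PR = 2/7 × 100 = 28.6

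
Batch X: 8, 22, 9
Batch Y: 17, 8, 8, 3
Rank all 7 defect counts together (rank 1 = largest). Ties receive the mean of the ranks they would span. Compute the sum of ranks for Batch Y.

Sorted (descending): 22, 17, 9, 8, 8, 8, 3
The 3 values of 8 occupy positions 4–6 → average rank 5.
Batch Y values → pooled ranks: 17→2, 8→5, 8→5, 3→7
Rank sum = 2 + 5 + 5 + 7 = 19

19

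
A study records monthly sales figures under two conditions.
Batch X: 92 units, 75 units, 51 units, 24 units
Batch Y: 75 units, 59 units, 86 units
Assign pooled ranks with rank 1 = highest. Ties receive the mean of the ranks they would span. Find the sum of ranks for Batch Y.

Sorted (descending): 92, 86, 75, 75, 59, 51, 24
The 2 values of 75 occupy positions 3–4 → average rank (3+4)/2 = 3.5.
Batch Y values → pooled ranks: 75→3.5, 59→5, 86→2
Rank sum = 3.5 + 5 + 2 = 10.5

10.5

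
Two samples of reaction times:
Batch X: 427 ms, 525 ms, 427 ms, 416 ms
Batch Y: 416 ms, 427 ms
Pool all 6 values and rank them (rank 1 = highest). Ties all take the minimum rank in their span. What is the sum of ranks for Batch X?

10

Sorted (descending): 525, 427, 427, 427, 416, 416
The 3 values of 427 occupy positions 2–4 → each gets rank 2.
The 2 values of 416 occupy positions 5–6 → each gets rank 5.
Batch X values → pooled ranks: 427→2, 525→1, 427→2, 416→5
Rank sum = 2 + 1 + 2 + 5 = 10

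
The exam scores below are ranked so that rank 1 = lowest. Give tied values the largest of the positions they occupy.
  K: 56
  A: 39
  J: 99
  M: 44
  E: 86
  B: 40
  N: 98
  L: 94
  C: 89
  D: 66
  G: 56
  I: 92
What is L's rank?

Sorted (ascending): 39, 40, 44, 56, 56, 66, 86, 89, 92, 94, 98, 99
The 2 values of 56 occupy positions 4–5 → each gets rank 5.
L has value 94 → rank 10.

10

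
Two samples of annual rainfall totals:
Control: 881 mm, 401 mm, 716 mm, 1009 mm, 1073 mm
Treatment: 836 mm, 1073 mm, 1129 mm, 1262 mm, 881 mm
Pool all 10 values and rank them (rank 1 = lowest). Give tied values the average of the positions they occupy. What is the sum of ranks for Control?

21

Sorted (ascending): 401, 716, 836, 881, 881, 1009, 1073, 1073, 1129, 1262
The 2 values of 881 occupy positions 4–5 → average rank (4+5)/2 = 4.5.
The 2 values of 1073 occupy positions 7–8 → average rank (7+8)/2 = 7.5.
Control values → pooled ranks: 881→4.5, 401→1, 716→2, 1009→6, 1073→7.5
Rank sum = 4.5 + 1 + 2 + 6 + 7.5 = 21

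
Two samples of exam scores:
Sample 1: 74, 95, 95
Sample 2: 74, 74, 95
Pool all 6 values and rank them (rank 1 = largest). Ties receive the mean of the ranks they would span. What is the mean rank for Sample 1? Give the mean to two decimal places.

3.00

Sorted (descending): 95, 95, 95, 74, 74, 74
The 3 values of 95 occupy positions 1–3 → average rank 2.
The 3 values of 74 occupy positions 4–6 → average rank 5.
Sample 1 values → pooled ranks: 74→5, 95→2, 95→2
Mean rank = (5 + 2 + 2) / 3 = 3.00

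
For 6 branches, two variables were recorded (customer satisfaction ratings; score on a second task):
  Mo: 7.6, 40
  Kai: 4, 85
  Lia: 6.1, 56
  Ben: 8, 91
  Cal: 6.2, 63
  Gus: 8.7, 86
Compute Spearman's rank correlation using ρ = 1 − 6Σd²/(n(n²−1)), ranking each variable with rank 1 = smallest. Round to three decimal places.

0.429

Ranks of variable 1: 4, 1, 2, 5, 3, 6
Ranks of variable 2: 1, 4, 2, 6, 3, 5
d = r₁ − r₂: 3, -3, 0, -1, 0, 1
d²: 9, 9, 0, 1, 0, 1; Σd² = 20
ρ = 1 − 6·20/(6·35) = 1 − 120/210 = 0.429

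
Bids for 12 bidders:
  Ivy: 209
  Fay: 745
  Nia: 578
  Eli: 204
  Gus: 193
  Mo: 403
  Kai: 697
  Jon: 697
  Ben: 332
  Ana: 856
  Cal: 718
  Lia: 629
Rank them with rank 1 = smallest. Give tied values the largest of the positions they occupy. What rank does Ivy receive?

3

Sorted (ascending): 193, 204, 209, 332, 403, 578, 629, 697, 697, 718, 745, 856
The 2 values of 697 occupy positions 8–9 → each gets rank 9.
Ivy has value 209 → rank 3.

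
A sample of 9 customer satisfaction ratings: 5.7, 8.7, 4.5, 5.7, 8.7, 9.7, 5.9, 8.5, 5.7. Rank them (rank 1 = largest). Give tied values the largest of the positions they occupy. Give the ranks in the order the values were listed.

8, 3, 9, 8, 3, 1, 5, 4, 8

Sorted (descending): 9.7, 8.7, 8.7, 8.5, 5.9, 5.7, 5.7, 5.7, 4.5
The 2 values of 8.7 occupy positions 2–3 → each gets rank 3.
The 3 values of 5.7 occupy positions 6–8 → each gets rank 8.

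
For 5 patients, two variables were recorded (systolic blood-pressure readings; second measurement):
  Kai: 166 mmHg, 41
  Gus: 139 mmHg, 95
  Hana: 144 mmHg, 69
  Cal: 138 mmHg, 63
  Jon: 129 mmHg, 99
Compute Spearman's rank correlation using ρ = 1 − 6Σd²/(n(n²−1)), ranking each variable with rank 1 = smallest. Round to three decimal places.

-0.700

Ranks of variable 1: 5, 3, 4, 2, 1
Ranks of variable 2: 1, 4, 3, 2, 5
d = r₁ − r₂: 4, -1, 1, 0, -4
d²: 16, 1, 1, 0, 16; Σd² = 34
ρ = 1 − 6·34/(5·24) = 1 − 204/120 = -0.700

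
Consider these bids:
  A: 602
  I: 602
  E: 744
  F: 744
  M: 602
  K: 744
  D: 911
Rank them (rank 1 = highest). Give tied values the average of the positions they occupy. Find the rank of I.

6

Sorted (descending): 911, 744, 744, 744, 602, 602, 602
The 3 values of 744 occupy positions 2–4 → average rank 3.
The 3 values of 602 occupy positions 5–7 → average rank 6.
I has value 602 → rank 6.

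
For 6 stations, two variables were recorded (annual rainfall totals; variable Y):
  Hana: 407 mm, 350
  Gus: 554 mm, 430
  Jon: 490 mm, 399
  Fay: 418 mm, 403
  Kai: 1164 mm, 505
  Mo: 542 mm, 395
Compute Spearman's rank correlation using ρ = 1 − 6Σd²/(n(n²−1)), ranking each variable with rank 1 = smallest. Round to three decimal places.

Ranks of variable 1: 1, 5, 3, 2, 6, 4
Ranks of variable 2: 1, 5, 3, 4, 6, 2
d = r₁ − r₂: 0, 0, 0, -2, 0, 2
d²: 0, 0, 0, 4, 0, 4; Σd² = 8
ρ = 1 − 6·8/(6·35) = 1 − 48/210 = 0.771

0.771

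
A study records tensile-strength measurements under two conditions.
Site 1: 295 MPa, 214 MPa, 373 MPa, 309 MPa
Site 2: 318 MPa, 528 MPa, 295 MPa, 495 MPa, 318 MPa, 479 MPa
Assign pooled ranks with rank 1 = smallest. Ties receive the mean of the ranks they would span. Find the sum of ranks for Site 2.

40.5

Sorted (ascending): 214, 295, 295, 309, 318, 318, 373, 479, 495, 528
The 2 values of 295 occupy positions 2–3 → average rank (2+3)/2 = 2.5.
The 2 values of 318 occupy positions 5–6 → average rank (5+6)/2 = 5.5.
Site 2 values → pooled ranks: 318→5.5, 528→10, 295→2.5, 495→9, 318→5.5, 479→8
Rank sum = 5.5 + 10 + 2.5 + 9 + 5.5 + 8 = 40.5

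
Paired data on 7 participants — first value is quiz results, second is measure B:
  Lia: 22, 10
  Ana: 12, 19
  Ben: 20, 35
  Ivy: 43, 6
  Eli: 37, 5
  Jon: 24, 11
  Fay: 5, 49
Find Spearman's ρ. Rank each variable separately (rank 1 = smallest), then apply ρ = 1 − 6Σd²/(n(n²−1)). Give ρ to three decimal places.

Ranks of variable 1: 4, 2, 3, 7, 6, 5, 1
Ranks of variable 2: 3, 5, 6, 2, 1, 4, 7
d = r₁ − r₂: 1, -3, -3, 5, 5, 1, -6
d²: 1, 9, 9, 25, 25, 1, 36; Σd² = 106
ρ = 1 − 6·106/(7·48) = 1 − 636/336 = -0.893

-0.893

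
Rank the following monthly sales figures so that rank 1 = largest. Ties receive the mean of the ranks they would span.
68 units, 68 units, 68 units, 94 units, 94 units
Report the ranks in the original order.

Sorted (descending): 94, 94, 68, 68, 68
The 2 values of 94 occupy positions 1–2 → average rank (1+2)/2 = 1.5.
The 3 values of 68 occupy positions 3–5 → average rank 4.

4, 4, 4, 1.5, 1.5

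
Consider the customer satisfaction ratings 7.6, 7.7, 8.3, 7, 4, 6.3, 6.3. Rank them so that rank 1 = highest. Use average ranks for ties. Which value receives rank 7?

Sorted (descending): 8.3, 7.7, 7.6, 7, 6.3, 6.3, 4
The 2 values of 6.3 occupy positions 5–6 → average rank (5+6)/2 = 5.5.
Rank 7 → value 4.

4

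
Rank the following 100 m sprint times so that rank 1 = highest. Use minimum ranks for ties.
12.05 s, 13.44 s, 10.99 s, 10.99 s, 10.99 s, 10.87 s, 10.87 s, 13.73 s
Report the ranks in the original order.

Sorted (descending): 13.73, 13.44, 12.05, 10.99, 10.99, 10.99, 10.87, 10.87
The 3 values of 10.99 occupy positions 4–6 → each gets rank 4.
The 2 values of 10.87 occupy positions 7–8 → each gets rank 7.

3, 2, 4, 4, 4, 7, 7, 1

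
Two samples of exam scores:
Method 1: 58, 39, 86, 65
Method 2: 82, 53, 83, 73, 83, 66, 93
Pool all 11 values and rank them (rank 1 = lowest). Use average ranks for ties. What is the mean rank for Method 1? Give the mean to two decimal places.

Sorted (ascending): 39, 53, 58, 65, 66, 73, 82, 83, 83, 86, 93
The 2 values of 83 occupy positions 8–9 → average rank (8+9)/2 = 8.5.
Method 1 values → pooled ranks: 58→3, 39→1, 86→10, 65→4
Mean rank = (3 + 1 + 10 + 4) / 4 = 4.50

4.50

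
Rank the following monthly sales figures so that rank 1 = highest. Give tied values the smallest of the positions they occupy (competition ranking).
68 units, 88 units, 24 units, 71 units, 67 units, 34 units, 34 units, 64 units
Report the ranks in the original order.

3, 1, 8, 2, 4, 6, 6, 5

Sorted (descending): 88, 71, 68, 67, 64, 34, 34, 24
The 2 values of 34 occupy positions 6–7 → each gets rank 6.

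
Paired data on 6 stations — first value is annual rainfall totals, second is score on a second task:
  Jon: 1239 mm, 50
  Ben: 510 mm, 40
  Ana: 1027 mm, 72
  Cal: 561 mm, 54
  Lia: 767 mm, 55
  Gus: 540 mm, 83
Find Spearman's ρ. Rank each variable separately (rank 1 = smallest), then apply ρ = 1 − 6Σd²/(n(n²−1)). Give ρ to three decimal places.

Ranks of variable 1: 6, 1, 5, 3, 4, 2
Ranks of variable 2: 2, 1, 5, 3, 4, 6
d = r₁ − r₂: 4, 0, 0, 0, 0, -4
d²: 16, 0, 0, 0, 0, 16; Σd² = 32
ρ = 1 − 6·32/(6·35) = 1 − 192/210 = 0.086

0.086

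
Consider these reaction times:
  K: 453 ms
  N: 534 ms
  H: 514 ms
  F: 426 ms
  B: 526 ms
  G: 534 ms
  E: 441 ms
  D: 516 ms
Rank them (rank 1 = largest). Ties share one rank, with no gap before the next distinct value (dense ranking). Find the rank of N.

Sorted (descending): 534, 534, 526, 516, 514, 453, 441, 426
The 2 values of 534 share dense rank 1.
Remaining distinct values take the next consecutive integers.
N has value 534 ms → rank 1.

1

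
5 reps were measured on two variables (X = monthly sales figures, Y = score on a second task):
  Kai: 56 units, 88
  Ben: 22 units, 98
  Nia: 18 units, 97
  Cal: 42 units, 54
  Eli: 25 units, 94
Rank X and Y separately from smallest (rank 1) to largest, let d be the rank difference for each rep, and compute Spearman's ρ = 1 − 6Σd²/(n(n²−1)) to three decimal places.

Ranks of variable 1: 5, 2, 1, 4, 3
Ranks of variable 2: 2, 5, 4, 1, 3
d = r₁ − r₂: 3, -3, -3, 3, 0
d²: 9, 9, 9, 9, 0; Σd² = 36
ρ = 1 − 6·36/(5·24) = 1 − 216/120 = -0.800

-0.800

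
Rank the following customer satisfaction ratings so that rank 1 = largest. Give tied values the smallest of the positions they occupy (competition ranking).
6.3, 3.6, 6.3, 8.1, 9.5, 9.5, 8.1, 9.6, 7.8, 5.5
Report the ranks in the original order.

7, 10, 7, 4, 2, 2, 4, 1, 6, 9

Sorted (descending): 9.6, 9.5, 9.5, 8.1, 8.1, 7.8, 6.3, 6.3, 5.5, 3.6
The 2 values of 9.5 occupy positions 2–3 → each gets rank 2.
The 2 values of 8.1 occupy positions 4–5 → each gets rank 4.
The 2 values of 6.3 occupy positions 7–8 → each gets rank 7.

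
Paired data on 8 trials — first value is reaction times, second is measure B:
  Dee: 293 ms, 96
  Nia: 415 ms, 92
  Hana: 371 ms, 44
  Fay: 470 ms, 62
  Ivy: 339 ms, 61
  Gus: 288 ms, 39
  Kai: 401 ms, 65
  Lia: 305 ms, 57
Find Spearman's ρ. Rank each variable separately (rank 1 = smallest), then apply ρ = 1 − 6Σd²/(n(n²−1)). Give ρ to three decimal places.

Ranks of variable 1: 2, 7, 5, 8, 4, 1, 6, 3
Ranks of variable 2: 8, 7, 2, 5, 4, 1, 6, 3
d = r₁ − r₂: -6, 0, 3, 3, 0, 0, 0, 0
d²: 36, 0, 9, 9, 0, 0, 0, 0; Σd² = 54
ρ = 1 − 6·54/(8·63) = 1 − 324/504 = 0.357

0.357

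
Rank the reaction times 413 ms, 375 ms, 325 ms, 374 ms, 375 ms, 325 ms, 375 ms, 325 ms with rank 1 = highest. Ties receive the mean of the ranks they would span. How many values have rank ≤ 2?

1

Sorted (descending): 413, 375, 375, 375, 374, 325, 325, 325
The 3 values of 375 occupy positions 2–4 → average rank 3.
The 3 values of 325 occupy positions 6–8 → average rank 7.
Ranks ≤ 2: {1} → 1 value.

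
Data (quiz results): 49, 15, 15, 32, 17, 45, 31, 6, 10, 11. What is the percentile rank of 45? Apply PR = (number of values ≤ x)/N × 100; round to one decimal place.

N = 10.
Strictly below 45: 8. Equal to 45: 1.
PR = 9/10 × 100 = 90.0

90.0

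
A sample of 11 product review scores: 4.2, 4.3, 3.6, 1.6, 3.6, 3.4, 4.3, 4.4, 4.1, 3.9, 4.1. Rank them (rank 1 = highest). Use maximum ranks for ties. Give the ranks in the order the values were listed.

Sorted (descending): 4.4, 4.3, 4.3, 4.2, 4.1, 4.1, 3.9, 3.6, 3.6, 3.4, 1.6
The 2 values of 4.3 occupy positions 2–3 → each gets rank 3.
The 2 values of 4.1 occupy positions 5–6 → each gets rank 6.
The 2 values of 3.6 occupy positions 8–9 → each gets rank 9.

4, 3, 9, 11, 9, 10, 3, 1, 6, 7, 6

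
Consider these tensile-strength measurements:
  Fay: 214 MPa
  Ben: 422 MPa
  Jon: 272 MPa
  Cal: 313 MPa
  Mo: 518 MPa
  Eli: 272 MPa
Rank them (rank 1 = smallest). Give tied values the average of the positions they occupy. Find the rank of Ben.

Sorted (ascending): 214, 272, 272, 313, 422, 518
The 2 values of 272 occupy positions 2–3 → average rank (2+3)/2 = 2.5.
Ben has value 422 MPa → rank 5.

5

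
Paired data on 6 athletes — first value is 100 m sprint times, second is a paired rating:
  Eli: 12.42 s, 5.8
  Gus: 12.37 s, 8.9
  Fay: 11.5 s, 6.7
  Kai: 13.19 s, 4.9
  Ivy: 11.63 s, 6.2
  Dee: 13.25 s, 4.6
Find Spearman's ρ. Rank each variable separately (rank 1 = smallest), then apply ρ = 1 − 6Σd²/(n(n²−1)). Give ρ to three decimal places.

-0.829

Ranks of variable 1: 4, 3, 1, 5, 2, 6
Ranks of variable 2: 3, 6, 5, 2, 4, 1
d = r₁ − r₂: 1, -3, -4, 3, -2, 5
d²: 1, 9, 16, 9, 4, 25; Σd² = 64
ρ = 1 − 6·64/(6·35) = 1 − 384/210 = -0.829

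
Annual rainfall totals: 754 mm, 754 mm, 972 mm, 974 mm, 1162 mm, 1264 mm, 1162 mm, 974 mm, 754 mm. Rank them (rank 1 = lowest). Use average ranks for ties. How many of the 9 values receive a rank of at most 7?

Sorted (ascending): 754, 754, 754, 972, 974, 974, 1162, 1162, 1264
The 3 values of 754 occupy positions 1–3 → average rank 2.
The 2 values of 974 occupy positions 5–6 → average rank (5+6)/2 = 5.5.
The 2 values of 1162 occupy positions 7–8 → average rank (7+8)/2 = 7.5.
Ranks ≤ 7: {2, 2, 2, 4, 5.5, 5.5} → 6 values.

6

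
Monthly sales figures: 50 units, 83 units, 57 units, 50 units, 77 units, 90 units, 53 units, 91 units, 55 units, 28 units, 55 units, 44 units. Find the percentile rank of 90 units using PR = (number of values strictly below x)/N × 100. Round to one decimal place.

N = 12.
Strictly below 90: 10. Equal to 90: 1.
PR = 10/12 × 100 = 83.3

83.3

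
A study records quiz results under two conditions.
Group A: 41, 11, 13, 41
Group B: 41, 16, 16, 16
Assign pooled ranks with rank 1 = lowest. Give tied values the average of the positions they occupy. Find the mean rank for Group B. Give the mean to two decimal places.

Sorted (ascending): 11, 13, 16, 16, 16, 41, 41, 41
The 3 values of 16 occupy positions 3–5 → average rank 4.
The 3 values of 41 occupy positions 6–8 → average rank 7.
Group B values → pooled ranks: 41→7, 16→4, 16→4, 16→4
Mean rank = (7 + 4 + 4 + 4) / 4 = 4.75

4.75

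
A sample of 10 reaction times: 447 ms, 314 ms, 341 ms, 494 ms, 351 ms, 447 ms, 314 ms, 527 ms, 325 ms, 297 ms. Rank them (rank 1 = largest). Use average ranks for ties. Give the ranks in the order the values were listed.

3.5, 8.5, 6, 2, 5, 3.5, 8.5, 1, 7, 10

Sorted (descending): 527, 494, 447, 447, 351, 341, 325, 314, 314, 297
The 2 values of 447 occupy positions 3–4 → average rank (3+4)/2 = 3.5.
The 2 values of 314 occupy positions 8–9 → average rank (8+9)/2 = 8.5.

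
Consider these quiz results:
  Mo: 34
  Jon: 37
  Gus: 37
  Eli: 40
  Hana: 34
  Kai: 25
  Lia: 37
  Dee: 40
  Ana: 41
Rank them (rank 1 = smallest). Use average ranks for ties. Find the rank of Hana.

Sorted (ascending): 25, 34, 34, 37, 37, 37, 40, 40, 41
The 2 values of 34 occupy positions 2–3 → average rank (2+3)/2 = 2.5.
The 3 values of 37 occupy positions 4–6 → average rank 5.
The 2 values of 40 occupy positions 7–8 → average rank (7+8)/2 = 7.5.
Hana has value 34 → rank 2.5.

2.5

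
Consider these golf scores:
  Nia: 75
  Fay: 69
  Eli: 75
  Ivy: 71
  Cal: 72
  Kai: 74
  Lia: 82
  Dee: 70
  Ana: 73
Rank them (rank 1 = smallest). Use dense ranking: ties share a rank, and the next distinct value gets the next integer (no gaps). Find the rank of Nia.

Sorted (ascending): 69, 70, 71, 72, 73, 74, 75, 75, 82
The 2 values of 75 share dense rank 7.
Remaining distinct values take the next consecutive integers.
Nia has value 75 → rank 7.

7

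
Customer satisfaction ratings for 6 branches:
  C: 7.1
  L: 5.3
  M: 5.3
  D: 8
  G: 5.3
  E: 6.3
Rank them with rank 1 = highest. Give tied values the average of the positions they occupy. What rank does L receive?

Sorted (descending): 8, 7.1, 6.3, 5.3, 5.3, 5.3
The 3 values of 5.3 occupy positions 4–6 → average rank 5.
L has value 5.3 → rank 5.

5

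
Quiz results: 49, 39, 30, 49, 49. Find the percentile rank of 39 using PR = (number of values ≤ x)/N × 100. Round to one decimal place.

40.0

N = 5.
Strictly below 39: 1. Equal to 39: 1.
PR = 2/5 × 100 = 40.0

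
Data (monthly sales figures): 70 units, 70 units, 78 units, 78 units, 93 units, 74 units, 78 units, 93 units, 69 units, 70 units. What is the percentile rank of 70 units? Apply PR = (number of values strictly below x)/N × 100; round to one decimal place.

10.0

N = 10.
Strictly below 70: 1. Equal to 70: 3.
PR = 1/10 × 100 = 10.0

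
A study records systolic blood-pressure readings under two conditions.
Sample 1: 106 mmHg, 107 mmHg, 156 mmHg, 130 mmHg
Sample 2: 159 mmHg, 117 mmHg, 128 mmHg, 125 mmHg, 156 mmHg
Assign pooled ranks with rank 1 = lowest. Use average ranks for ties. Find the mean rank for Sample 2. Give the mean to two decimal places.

Sorted (ascending): 106, 107, 117, 125, 128, 130, 156, 156, 159
The 2 values of 156 occupy positions 7–8 → average rank (7+8)/2 = 7.5.
Sample 2 values → pooled ranks: 159→9, 117→3, 128→5, 125→4, 156→7.5
Mean rank = (9 + 3 + 5 + 4 + 7.5) / 5 = 5.70

5.70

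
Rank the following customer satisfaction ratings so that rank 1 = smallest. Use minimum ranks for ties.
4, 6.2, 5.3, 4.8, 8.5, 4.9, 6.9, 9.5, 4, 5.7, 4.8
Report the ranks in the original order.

Sorted (ascending): 4, 4, 4.8, 4.8, 4.9, 5.3, 5.7, 6.2, 6.9, 8.5, 9.5
The 2 values of 4 occupy positions 1–2 → each gets rank 1.
The 2 values of 4.8 occupy positions 3–4 → each gets rank 3.

1, 8, 6, 3, 10, 5, 9, 11, 1, 7, 3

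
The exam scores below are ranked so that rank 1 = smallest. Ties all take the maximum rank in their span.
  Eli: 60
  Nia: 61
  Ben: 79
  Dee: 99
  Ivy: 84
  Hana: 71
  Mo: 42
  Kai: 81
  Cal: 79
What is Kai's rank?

Sorted (ascending): 42, 60, 61, 71, 79, 79, 81, 84, 99
The 2 values of 79 occupy positions 5–6 → each gets rank 6.
Kai has value 81 → rank 7.

7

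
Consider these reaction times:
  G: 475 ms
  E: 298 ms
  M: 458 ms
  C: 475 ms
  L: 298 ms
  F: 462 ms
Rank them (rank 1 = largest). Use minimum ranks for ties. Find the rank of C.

Sorted (descending): 475, 475, 462, 458, 298, 298
The 2 values of 475 occupy positions 1–2 → each gets rank 1.
The 2 values of 298 occupy positions 5–6 → each gets rank 5.
C has value 475 ms → rank 1.

1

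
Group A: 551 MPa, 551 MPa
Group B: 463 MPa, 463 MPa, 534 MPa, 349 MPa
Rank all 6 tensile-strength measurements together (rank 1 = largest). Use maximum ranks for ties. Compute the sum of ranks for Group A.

4

Sorted (descending): 551, 551, 534, 463, 463, 349
The 2 values of 551 occupy positions 1–2 → each gets rank 2.
The 2 values of 463 occupy positions 4–5 → each gets rank 5.
Group A values → pooled ranks: 551→2, 551→2
Rank sum = 2 + 2 = 4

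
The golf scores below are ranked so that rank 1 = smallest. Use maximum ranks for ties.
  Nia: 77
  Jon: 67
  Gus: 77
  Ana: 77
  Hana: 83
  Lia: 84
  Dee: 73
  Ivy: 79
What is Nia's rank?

5

Sorted (ascending): 67, 73, 77, 77, 77, 79, 83, 84
The 3 values of 77 occupy positions 3–5 → each gets rank 5.
Nia has value 77 → rank 5.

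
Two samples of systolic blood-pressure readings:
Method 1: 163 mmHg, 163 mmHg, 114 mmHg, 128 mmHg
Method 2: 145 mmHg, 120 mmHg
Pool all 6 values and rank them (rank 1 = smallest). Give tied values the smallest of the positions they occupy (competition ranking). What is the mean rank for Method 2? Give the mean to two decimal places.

Sorted (ascending): 114, 120, 128, 145, 163, 163
The 2 values of 163 occupy positions 5–6 → each gets rank 5.
Method 2 values → pooled ranks: 145→4, 120→2
Mean rank = (4 + 2) / 2 = 3.00

3.00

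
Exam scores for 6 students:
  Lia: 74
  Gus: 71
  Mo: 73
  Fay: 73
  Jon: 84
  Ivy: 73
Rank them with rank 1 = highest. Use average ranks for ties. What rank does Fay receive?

4

Sorted (descending): 84, 74, 73, 73, 73, 71
The 3 values of 73 occupy positions 3–5 → average rank 4.
Fay has value 73 → rank 4.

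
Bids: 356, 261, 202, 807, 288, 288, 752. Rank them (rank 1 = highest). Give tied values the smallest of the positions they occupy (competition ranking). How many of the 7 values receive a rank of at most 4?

5

Sorted (descending): 807, 752, 356, 288, 288, 261, 202
The 2 values of 288 occupy positions 4–5 → each gets rank 4.
Ranks ≤ 4: {1, 2, 3, 4, 4} → 5 values.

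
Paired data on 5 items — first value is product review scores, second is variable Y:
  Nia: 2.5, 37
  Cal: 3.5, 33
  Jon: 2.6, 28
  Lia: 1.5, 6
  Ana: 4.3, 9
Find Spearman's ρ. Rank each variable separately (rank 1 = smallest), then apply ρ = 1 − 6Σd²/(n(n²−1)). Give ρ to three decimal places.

0.100

Ranks of variable 1: 2, 4, 3, 1, 5
Ranks of variable 2: 5, 4, 3, 1, 2
d = r₁ − r₂: -3, 0, 0, 0, 3
d²: 9, 0, 0, 0, 9; Σd² = 18
ρ = 1 − 6·18/(5·24) = 1 − 108/120 = 0.100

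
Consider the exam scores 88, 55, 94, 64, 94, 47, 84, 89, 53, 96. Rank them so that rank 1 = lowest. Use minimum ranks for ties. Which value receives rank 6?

88

Sorted (ascending): 47, 53, 55, 64, 84, 88, 89, 94, 94, 96
The 2 values of 94 occupy positions 8–9 → each gets rank 8.
Rank 6 → value 88.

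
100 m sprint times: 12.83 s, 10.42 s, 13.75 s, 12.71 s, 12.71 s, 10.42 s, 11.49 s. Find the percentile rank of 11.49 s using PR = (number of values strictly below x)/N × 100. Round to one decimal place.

28.6

N = 7.
Strictly below 11.49: 2. Equal to 11.49: 1.
PR = 2/7 × 100 = 28.6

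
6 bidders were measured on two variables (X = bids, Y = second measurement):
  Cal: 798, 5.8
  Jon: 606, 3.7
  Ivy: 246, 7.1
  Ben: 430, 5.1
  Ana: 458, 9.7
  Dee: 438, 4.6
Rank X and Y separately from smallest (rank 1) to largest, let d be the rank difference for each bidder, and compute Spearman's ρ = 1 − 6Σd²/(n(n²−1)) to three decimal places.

Ranks of variable 1: 6, 5, 1, 2, 4, 3
Ranks of variable 2: 4, 1, 5, 3, 6, 2
d = r₁ − r₂: 2, 4, -4, -1, -2, 1
d²: 4, 16, 16, 1, 4, 1; Σd² = 42
ρ = 1 − 6·42/(6·35) = 1 − 252/210 = -0.200

-0.200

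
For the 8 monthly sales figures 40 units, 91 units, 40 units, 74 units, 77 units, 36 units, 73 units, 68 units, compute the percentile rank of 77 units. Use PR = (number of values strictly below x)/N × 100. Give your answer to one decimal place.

N = 8.
Strictly below 77: 6. Equal to 77: 1.
PR = 6/8 × 100 = 75.0

75.0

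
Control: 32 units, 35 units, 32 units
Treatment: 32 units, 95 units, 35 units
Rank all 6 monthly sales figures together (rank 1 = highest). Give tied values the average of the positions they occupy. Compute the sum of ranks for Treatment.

Sorted (descending): 95, 35, 35, 32, 32, 32
The 2 values of 35 occupy positions 2–3 → average rank (2+3)/2 = 2.5.
The 3 values of 32 occupy positions 4–6 → average rank 5.
Treatment values → pooled ranks: 32→5, 95→1, 35→2.5
Rank sum = 5 + 1 + 2.5 = 8.5

8.5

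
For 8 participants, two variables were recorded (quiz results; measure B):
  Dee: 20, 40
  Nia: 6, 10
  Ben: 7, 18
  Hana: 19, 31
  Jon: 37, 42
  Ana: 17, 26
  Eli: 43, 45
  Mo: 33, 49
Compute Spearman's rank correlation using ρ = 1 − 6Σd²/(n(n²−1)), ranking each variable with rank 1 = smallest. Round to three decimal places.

Ranks of variable 1: 5, 1, 2, 4, 7, 3, 8, 6
Ranks of variable 2: 5, 1, 2, 4, 6, 3, 7, 8
d = r₁ − r₂: 0, 0, 0, 0, 1, 0, 1, -2
d²: 0, 0, 0, 0, 1, 0, 1, 4; Σd² = 6
ρ = 1 − 6·6/(8·63) = 1 − 36/504 = 0.929

0.929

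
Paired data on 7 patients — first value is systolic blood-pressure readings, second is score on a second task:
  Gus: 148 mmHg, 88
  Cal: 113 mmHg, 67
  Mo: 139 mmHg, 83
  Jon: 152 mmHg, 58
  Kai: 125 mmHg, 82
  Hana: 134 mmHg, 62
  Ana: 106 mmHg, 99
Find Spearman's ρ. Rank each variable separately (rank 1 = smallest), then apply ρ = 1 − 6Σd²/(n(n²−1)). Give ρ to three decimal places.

Ranks of variable 1: 6, 2, 5, 7, 3, 4, 1
Ranks of variable 2: 6, 3, 5, 1, 4, 2, 7
d = r₁ − r₂: 0, -1, 0, 6, -1, 2, -6
d²: 0, 1, 0, 36, 1, 4, 36; Σd² = 78
ρ = 1 − 6·78/(7·48) = 1 − 468/336 = -0.393

-0.393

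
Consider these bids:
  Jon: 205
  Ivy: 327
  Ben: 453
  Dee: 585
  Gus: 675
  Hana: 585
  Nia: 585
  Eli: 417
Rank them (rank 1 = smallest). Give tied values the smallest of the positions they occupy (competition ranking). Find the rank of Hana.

5

Sorted (ascending): 205, 327, 417, 453, 585, 585, 585, 675
The 3 values of 585 occupy positions 5–7 → each gets rank 5.
Hana has value 585 → rank 5.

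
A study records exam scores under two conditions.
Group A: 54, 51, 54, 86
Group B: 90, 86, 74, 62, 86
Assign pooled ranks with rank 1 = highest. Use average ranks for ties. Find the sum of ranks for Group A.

Sorted (descending): 90, 86, 86, 86, 74, 62, 54, 54, 51
The 3 values of 86 occupy positions 2–4 → average rank 3.
The 2 values of 54 occupy positions 7–8 → average rank (7+8)/2 = 7.5.
Group A values → pooled ranks: 54→7.5, 51→9, 54→7.5, 86→3
Rank sum = 7.5 + 9 + 7.5 + 3 = 27

27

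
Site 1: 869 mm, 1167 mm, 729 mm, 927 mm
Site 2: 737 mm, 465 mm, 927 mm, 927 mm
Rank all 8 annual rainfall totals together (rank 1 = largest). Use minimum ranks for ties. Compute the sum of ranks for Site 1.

15

Sorted (descending): 1167, 927, 927, 927, 869, 737, 729, 465
The 3 values of 927 occupy positions 2–4 → each gets rank 2.
Site 1 values → pooled ranks: 869→5, 1167→1, 729→7, 927→2
Rank sum = 5 + 1 + 7 + 2 = 15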